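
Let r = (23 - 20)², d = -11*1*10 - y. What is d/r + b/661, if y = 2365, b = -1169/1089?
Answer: -197954144/719829 ≈ -275.00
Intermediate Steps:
b = -1169/1089 (b = -1169*1/1089 = -1169/1089 ≈ -1.0735)
d = -2475 (d = -11*1*10 - 1*2365 = -11*10 - 2365 = -110 - 2365 = -2475)
r = 9 (r = 3² = 9)
d/r + b/661 = -2475/9 - 1169/1089/661 = -2475*⅑ - 1169/1089*1/661 = -275 - 1169/719829 = -197954144/719829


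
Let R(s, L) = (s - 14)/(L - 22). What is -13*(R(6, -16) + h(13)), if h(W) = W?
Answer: -3263/19 ≈ -171.74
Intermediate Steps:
R(s, L) = (-14 + s)/(-22 + L)
-13*(R(6, -16) + h(13)) = -13*((-14 + 6)/(-22 - 16) + 13) = -13*(-8/(-38) + 13) = -13*(-1/38*(-8) + 13) = -13*(4/19 + 13) = -13*251/19 = -3263/19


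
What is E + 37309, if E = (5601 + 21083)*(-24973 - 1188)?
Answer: -698042815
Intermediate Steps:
E = -698080124 (E = 26684*(-26161) = -698080124)
E + 37309 = -698080124 + 37309 = -698042815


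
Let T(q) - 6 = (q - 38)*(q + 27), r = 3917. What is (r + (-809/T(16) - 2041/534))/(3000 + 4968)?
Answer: 982345393/1999808640 ≈ 0.49122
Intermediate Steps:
T(q) = 6 + (-38 + q)*(27 + q) (T(q) = 6 + (q - 38)*(q + 27) = 6 + (-38 + q)*(27 + q))
(r + (-809/T(16) - 2041/534))/(3000 + 4968) = (3917 + (-809/(-1020 + 16² - 11*16) - 2041/534))/(3000 + 4968) = (3917 + (-809/(-1020 + 256 - 176) - 2041*1/534))/7968 = (3917 + (-809/(-940) - 2041/534))*(1/7968) = (3917 + (-809*(-1/940) - 2041/534))*(1/7968) = (3917 + (809/940 - 2041/534))*(1/7968) = (3917 - 743267/250980)*(1/7968) = (982345393/250980)*(1/7968) = 982345393/1999808640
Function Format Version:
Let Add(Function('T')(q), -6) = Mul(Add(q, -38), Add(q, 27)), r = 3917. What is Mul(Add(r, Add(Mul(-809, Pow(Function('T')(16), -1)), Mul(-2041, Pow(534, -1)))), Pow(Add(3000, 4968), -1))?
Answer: Rational(982345393, 1999808640) ≈ 0.49122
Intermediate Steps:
Function('T')(q) = Add(6, Mul(Add(-38, q), Add(27, q))) (Function('T')(q) = Add(6, Mul(Add(q, -38), Add(q, 27))) = Add(6, Mul(Add(-38, q), Add(27, q))))
Mul(Add(r, Add(Mul(-809, Pow(Function('T')(16), -1)), Mul(-2041, Pow(534, -1)))), Pow(Add(3000, 4968), -1)) = Mul(Add(3917, Add(Mul(-809, Pow(Add(-1020, Pow(16, 2), Mul(-11, 16)), -1)), Mul(-2041, Pow(534, -1)))), Pow(Add(3000, 4968), -1)) = Mul(Add(3917, Add(Mul(-809, Pow(Add(-1020, 256, -176), -1)), Mul(-2041, Rational(1, 534)))), Pow(7968, -1)) = Mul(Add(3917, Add(Mul(-809, Pow(-940, -1)), Rational(-2041, 534))), Rational(1, 7968)) = Mul(Add(3917, Add(Mul(-809, Rational(-1, 940)), Rational(-2041, 534))), Rational(1, 7968)) = Mul(Add(3917, Add(Rational(809, 940), Rational(-2041, 534))), Rational(1, 7968)) = Mul(Add(3917, Rational(-743267, 250980)), Rational(1, 7968)) = Mul(Rational(982345393, 250980), Rational(1, 7968)) = Rational(982345393, 1999808640)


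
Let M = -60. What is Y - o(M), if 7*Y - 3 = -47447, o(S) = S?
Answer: -47024/7 ≈ -6717.7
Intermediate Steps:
Y = -47444/7 (Y = 3/7 + (1/7)*(-47447) = 3/7 - 47447/7 = -47444/7 ≈ -6777.7)
Y - o(M) = -47444/7 - 1*(-60) = -47444/7 + 60 = -47024/7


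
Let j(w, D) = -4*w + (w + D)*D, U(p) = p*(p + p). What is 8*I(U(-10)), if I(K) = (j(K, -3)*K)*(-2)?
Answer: 4451200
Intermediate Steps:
U(p) = 2*p**2 (U(p) = p*(2*p) = 2*p**2)
j(w, D) = -4*w + D*(D + w) (j(w, D) = -4*w + (D + w)*D = -4*w + D*(D + w))
I(K) = -2*K*(9 - 7*K) (I(K) = (((-3)**2 - 4*K - 3*K)*K)*(-2) = ((9 - 4*K - 3*K)*K)*(-2) = ((9 - 7*K)*K)*(-2) = (K*(9 - 7*K))*(-2) = -2*K*(9 - 7*K))
8*I(U(-10)) = 8*(2*(2*(-10)**2)*(-9 + 7*(2*(-10)**2))) = 8*(2*(2*100)*(-9 + 7*(2*100))) = 8*(2*200*(-9 + 7*200)) = 8*(2*200*(-9 + 1400)) = 8*(2*200*1391) = 8*556400 = 4451200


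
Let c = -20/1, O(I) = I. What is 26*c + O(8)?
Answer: -512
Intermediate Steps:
c = -20 (c = -20*1 = -20)
26*c + O(8) = 26*(-20) + 8 = -520 + 8 = -512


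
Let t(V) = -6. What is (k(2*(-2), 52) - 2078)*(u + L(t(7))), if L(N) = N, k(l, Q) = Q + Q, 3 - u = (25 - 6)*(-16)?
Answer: -594174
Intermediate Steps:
u = 307 (u = 3 - (25 - 6)*(-16) = 3 - 19*(-16) = 3 - 1*(-304) = 3 + 304 = 307)
k(l, Q) = 2*Q
(k(2*(-2), 52) - 2078)*(u + L(t(7))) = (2*52 - 2078)*(307 - 6) = (104 - 2078)*301 = -1974*301 = -594174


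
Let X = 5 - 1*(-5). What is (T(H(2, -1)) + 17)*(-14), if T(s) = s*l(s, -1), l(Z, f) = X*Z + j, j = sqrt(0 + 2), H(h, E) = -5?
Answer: -3738 + 70*sqrt(2) ≈ -3639.0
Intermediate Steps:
X = 10 (X = 5 + 5 = 10)
j = sqrt(2) ≈ 1.4142
l(Z, f) = sqrt(2) + 10*Z (l(Z, f) = 10*Z + sqrt(2) = sqrt(2) + 10*Z)
T(s) = s*(sqrt(2) + 10*s)
(T(H(2, -1)) + 17)*(-14) = (-5*(sqrt(2) + 10*(-5)) + 17)*(-14) = (-5*(sqrt(2) - 50) + 17)*(-14) = (-5*(-50 + sqrt(2)) + 17)*(-14) = ((250 - 5*sqrt(2)) + 17)*(-14) = (267 - 5*sqrt(2))*(-14) = -3738 + 70*sqrt(2)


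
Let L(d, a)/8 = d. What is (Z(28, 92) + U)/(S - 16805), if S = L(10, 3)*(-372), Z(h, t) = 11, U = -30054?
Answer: 30043/46565 ≈ 0.64518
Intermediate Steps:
L(d, a) = 8*d
S = -29760 (S = (8*10)*(-372) = 80*(-372) = -29760)
(Z(28, 92) + U)/(S - 16805) = (11 - 30054)/(-29760 - 16805) = -30043/(-46565) = -30043*(-1/46565) = 30043/46565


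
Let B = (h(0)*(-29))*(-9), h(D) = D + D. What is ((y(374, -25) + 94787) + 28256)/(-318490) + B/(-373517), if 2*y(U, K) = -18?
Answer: -61517/159245 ≈ -0.38630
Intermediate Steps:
h(D) = 2*D
y(U, K) = -9 (y(U, K) = (½)*(-18) = -9)
B = 0 (B = ((2*0)*(-29))*(-9) = (0*(-29))*(-9) = 0*(-9) = 0)
((y(374, -25) + 94787) + 28256)/(-318490) + B/(-373517) = ((-9 + 94787) + 28256)/(-318490) + 0/(-373517) = (94778 + 28256)*(-1/318490) + 0*(-1/373517) = 123034*(-1/318490) + 0 = -61517/159245 + 0 = -61517/159245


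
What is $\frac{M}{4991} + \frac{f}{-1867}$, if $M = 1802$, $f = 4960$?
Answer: $- \frac{21391026}{9318197} \approx -2.2956$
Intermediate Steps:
$\frac{M}{4991} + \frac{f}{-1867} = \frac{1802}{4991} + \frac{4960}{-1867} = 1802 \cdot \frac{1}{4991} + 4960 \left(- \frac{1}{1867}\right) = \frac{1802}{4991} - \frac{4960}{1867} = - \frac{21391026}{9318197}$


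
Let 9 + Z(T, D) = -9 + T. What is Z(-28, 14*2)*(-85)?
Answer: 3910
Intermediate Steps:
Z(T, D) = -18 + T (Z(T, D) = -9 + (-9 + T) = -18 + T)
Z(-28, 14*2)*(-85) = (-18 - 28)*(-85) = -46*(-85) = 3910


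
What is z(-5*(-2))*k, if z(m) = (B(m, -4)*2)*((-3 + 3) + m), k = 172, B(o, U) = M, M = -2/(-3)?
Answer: 6880/3 ≈ 2293.3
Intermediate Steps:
M = ⅔ (M = -2*(-⅓) = ⅔ ≈ 0.66667)
B(o, U) = ⅔
z(m) = 4*m/3 (z(m) = ((⅔)*2)*((-3 + 3) + m) = 4*(0 + m)/3 = 4*m/3)
z(-5*(-2))*k = (4*(-5*(-2))/3)*172 = ((4/3)*10)*172 = (40/3)*172 = 6880/3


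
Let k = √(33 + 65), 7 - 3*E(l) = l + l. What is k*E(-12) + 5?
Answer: 5 + 217*√2/3 ≈ 107.29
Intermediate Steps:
E(l) = 7/3 - 2*l/3 (E(l) = 7/3 - (l + l)/3 = 7/3 - 2*l/3)
k = 7*√2 (k = √98 = 7*√2 ≈ 9.8995)
k*E(-12) + 5 = (7*√2)*(7/3 - ⅔*(-12)) + 5 = (7*√2)*(7/3 + 8) + 5 = (7*√2)*(31/3) + 5 = 217*√2/3 + 5 = 5 + 217*√2/3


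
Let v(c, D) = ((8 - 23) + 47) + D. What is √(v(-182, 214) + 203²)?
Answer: √41455 ≈ 203.60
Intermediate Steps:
v(c, D) = 32 + D (v(c, D) = (-15 + 47) + D = 32 + D)
√(v(-182, 214) + 203²) = √((32 + 214) + 203²) = √(246 + 41209) = √41455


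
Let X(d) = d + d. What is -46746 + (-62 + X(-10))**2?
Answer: -40022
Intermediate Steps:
X(d) = 2*d
-46746 + (-62 + X(-10))**2 = -46746 + (-62 + 2*(-10))**2 = -46746 + (-62 - 20)**2 = -46746 + (-82)**2 = -46746 + 6724 = -40022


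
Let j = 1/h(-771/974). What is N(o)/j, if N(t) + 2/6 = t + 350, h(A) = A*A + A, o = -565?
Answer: 16851233/474338 ≈ 35.526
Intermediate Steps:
h(A) = A + A**2 (h(A) = A**2 + A = A + A**2)
N(t) = 1049/3 + t (N(t) = -1/3 + (t + 350) = -1/3 + (350 + t) = 1049/3 + t)
j = -948676/156513 (j = 1/((-771/974)*(1 - 771/974)) = 1/((-771*1/974)*(1 - 771*1/974)) = 1/(-771*(1 - 771/974)/974) = 1/(-771/974*203/974) = 1/(-156513/948676) = -948676/156513 ≈ -6.0613)
N(o)/j = (1049/3 - 565)/(-948676/156513) = -646/3*(-156513/948676) = 16851233/474338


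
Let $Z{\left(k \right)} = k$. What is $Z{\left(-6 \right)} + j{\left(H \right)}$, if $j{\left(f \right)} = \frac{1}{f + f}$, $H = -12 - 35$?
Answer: $- \frac{565}{94} \approx -6.0106$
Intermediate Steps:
$H = -47$
$j{\left(f \right)} = \frac{1}{2 f}$
$Z{\left(-6 \right)} + j{\left(H \right)} = -6 + \frac{1}{2 \left(-47\right)} = -6 + \frac{1}{2} \left(- \frac{1}{47}\right) = -6 - \frac{1}{94} = - \frac{565}{94}$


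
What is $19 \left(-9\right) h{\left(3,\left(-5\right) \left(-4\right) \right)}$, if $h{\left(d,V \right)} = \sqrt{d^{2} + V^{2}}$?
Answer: $- 171 \sqrt{409} \approx -3458.3$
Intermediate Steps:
$h{\left(d,V \right)} = \sqrt{V^{2} + d^{2}}$
$19 \left(-9\right) h{\left(3,\left(-5\right) \left(-4\right) \right)} = 19 \left(-9\right) \sqrt{\left(\left(-5\right) \left(-4\right)\right)^{2} + 3^{2}} = - 171 \sqrt{20^{2} + 9} = - 171 \sqrt{400 + 9} = - 171 \sqrt{409}$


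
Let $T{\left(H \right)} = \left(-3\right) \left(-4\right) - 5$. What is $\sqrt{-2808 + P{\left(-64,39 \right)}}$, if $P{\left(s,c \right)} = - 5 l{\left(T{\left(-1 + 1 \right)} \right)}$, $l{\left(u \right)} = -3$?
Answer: $7 i \sqrt{57} \approx 52.849 i$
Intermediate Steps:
$T{\left(H \right)} = 7$ ($T{\left(H \right)} = 12 - 5 = 7$)
$P{\left(s,c \right)} = 15$ ($P{\left(s,c \right)} = \left(-5\right) \left(-3\right) = 15$)
$\sqrt{-2808 + P{\left(-64,39 \right)}} = \sqrt{-2808 + 15} = \sqrt{-2793} = 7 i \sqrt{57}$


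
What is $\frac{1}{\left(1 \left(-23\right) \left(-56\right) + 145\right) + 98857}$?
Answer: $\frac{1}{100290} \approx 9.9711 \cdot 10^{-6}$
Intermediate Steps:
$\frac{1}{\left(1 \left(-23\right) \left(-56\right) + 145\right) + 98857} = \frac{1}{\left(\left(-23\right) \left(-56\right) + 145\right) + 98857} = \frac{1}{\left(1288 + 145\right) + 98857} = \frac{1}{1433 + 98857} = \frac{1}{100290}$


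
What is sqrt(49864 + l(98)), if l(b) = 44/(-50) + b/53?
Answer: 2*sqrt(875441863)/265 ≈ 223.30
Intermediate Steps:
l(b) = -22/25 + b/53 (l(b) = 44*(-1/50) + b*(1/53) = -22/25 + b/53)
sqrt(49864 + l(98)) = sqrt(49864 + (-22/25 + (1/53)*98)) = sqrt(49864 + (-22/25 + 98/53)) = sqrt(49864 + 1284/1325) = sqrt(66071084/1325) = 2*sqrt(875441863)/265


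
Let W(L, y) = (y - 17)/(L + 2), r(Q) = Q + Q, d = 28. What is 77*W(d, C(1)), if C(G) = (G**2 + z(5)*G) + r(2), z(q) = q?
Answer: -539/30 ≈ -17.967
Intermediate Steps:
r(Q) = 2*Q
C(G) = 4 + G**2 + 5*G (C(G) = (G**2 + 5*G) + 2*2 = (G**2 + 5*G) + 4 = 4 + G**2 + 5*G)
W(L, y) = (-17 + y)/(2 + L)
77*W(d, C(1)) = 77*((-17 + (4 + 1**2 + 5*1))/(2 + 28)) = 77*((-17 + (4 + 1 + 5))/30) = 77*((-17 + 10)/30) = 77*((1/30)*(-7)) = 77*(-7/30) = -539/30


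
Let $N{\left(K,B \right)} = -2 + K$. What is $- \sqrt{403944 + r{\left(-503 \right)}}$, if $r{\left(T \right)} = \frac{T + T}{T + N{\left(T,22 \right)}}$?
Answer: $- \frac{\sqrt{2850235906}}{84} \approx -635.57$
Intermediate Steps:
$r{\left(T \right)} = \frac{2 T}{-2 + 2 T}$ ($r{\left(T \right)} = \frac{T + T}{T + \left(-2 + T\right)} = \frac{2 T}{-2 + 2 T}$)
$- \sqrt{403944 + r{\left(-503 \right)}} = - \sqrt{403944 - \frac{503}{-1 - 503}} = - \sqrt{403944 - \frac{503}{-504}} = - \sqrt{403944 - - \frac{503}{504}} = - \sqrt{403944 + \frac{503}{504}} = - \sqrt{\frac{203588279}{504}} = - \frac{\sqrt{2850235906}}{84}$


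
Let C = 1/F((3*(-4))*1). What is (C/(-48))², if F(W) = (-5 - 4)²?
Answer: 1/15116544 ≈ 6.6153e-8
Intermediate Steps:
F(W) = 81 (F(W) = (-9)² = 81)
C = 1/81 ≈ 0.012346
(C/(-48))² = ((1/81)/(-48))² = ((1/81)*(-1/48))² = (-1/3888)² = 1/15116544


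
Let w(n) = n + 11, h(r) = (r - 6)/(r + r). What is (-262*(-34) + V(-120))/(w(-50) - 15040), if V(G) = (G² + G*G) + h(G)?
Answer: -1508341/603160 ≈ -2.5007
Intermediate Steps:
h(r) = (-6 + r)/(2*r) (h(r) = (-6 + r)/((2*r)) = (-6 + r)*(1/(2*r)) = (-6 + r)/(2*r))
w(n) = 11 + n
V(G) = 2*G² + (-6 + G)/(2*G) (V(G) = (G² + G*G) + (-6 + G)/(2*G) = (G² + G²) + (-6 + G)/(2*G) = 2*G² + (-6 + G)/(2*G))
(-262*(-34) + V(-120))/(w(-50) - 15040) = (-262*(-34) + (½)*(-6 - 120 + 4*(-120)³)/(-120))/((11 - 50) - 15040) = (8908 + (½)*(-1/120)*(-6 - 120 + 4*(-1728000)))/(-39 - 15040) = (8908 + (½)*(-1/120)*(-6 - 120 - 6912000))/(-15079) = (8908 + (½)*(-1/120)*(-6912126))*(-1/15079) = (8908 + 1152021/40)*(-1/15079) = (1508341/40)*(-1/15079) = -1508341/603160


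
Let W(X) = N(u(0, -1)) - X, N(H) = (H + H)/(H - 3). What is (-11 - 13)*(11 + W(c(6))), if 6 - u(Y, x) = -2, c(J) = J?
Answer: -984/5 ≈ -196.80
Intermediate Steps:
u(Y, x) = 8 (u(Y, x) = 6 - 1*(-2) = 6 + 2 = 8)
N(H) = 2*H/(-3 + H) (N(H) = (2*H)/(-3 + H) = 2*H/(-3 + H))
W(X) = 16/5 - X (W(X) = 2*8/(-3 + 8) - X = 2*8/5 - X = 2*8*(⅕) - X = 16/5 - X)
(-11 - 13)*(11 + W(c(6))) = (-11 - 13)*(11 + (16/5 - 1*6)) = -24*(11 + (16/5 - 6)) = -24*(11 - 14/5) = -24*41/5 = -984/5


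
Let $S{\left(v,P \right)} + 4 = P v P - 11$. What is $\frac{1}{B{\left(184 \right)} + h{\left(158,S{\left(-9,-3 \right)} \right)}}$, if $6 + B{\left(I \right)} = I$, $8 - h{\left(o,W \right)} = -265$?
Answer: $\frac{1}{451} \approx 0.0022173$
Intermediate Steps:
$S{\left(v,P \right)} = -15 + v P^{2}$ ($S{\left(v,P \right)} = -4 + \left(P v P - 11\right) = -4 + \left(v P^{2} - 11\right) = -4 + \left(-11 + v P^{2}\right) = -15 + v P^{2}$)
$h{\left(o,W \right)} = 273$ ($h{\left(o,W \right)} = 8 - -265 = 8 + 265 = 273$)
$B{\left(I \right)} = -6 + I$
$\frac{1}{B{\left(184 \right)} + h{\left(158,S{\left(-9,-3 \right)} \right)}} = \frac{1}{\left(-6 + 184\right) + 273} = \frac{1}{178 + 273} = \frac{1}{451}$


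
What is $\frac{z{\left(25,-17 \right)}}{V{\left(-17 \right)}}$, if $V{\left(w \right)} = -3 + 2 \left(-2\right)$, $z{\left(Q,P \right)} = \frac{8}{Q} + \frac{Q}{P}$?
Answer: $\frac{489}{2975} \approx 0.16437$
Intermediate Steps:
$V{\left(w \right)} = -7$ ($V{\left(w \right)} = -3 - 4 = -7$)
$\frac{z{\left(25,-17 \right)}}{V{\left(-17 \right)}} = \frac{\frac{8}{25} + \frac{25}{-17}}{-7} = \left(8 \cdot \frac{1}{25} + 25 \left(- \frac{1}{17}\right)\right) \left(- \frac{1}{7}\right) = \left(\frac{8}{25} - \frac{25}{17}\right) \left(- \frac{1}{7}\right) = \left(- \frac{489}{425}\right) \left(- \frac{1}{7}\right) = \frac{489}{2975}$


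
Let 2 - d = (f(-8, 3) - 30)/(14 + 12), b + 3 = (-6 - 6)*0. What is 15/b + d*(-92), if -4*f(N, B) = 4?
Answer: -3883/13 ≈ -298.69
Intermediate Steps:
f(N, B) = -1 (f(N, B) = -1/4*4 = -1)
b = -3 (b = -3 + (-6 - 6)*0 = -3 - 12*0 = -3 + 0 = -3)
d = 83/26 (d = 2 - (-1 - 30)/(14 + 12) = 2 - (-31)/26 = 2 - 1*(-31/26) = 2 + 31/26 = 83/26 ≈ 3.1923)
15/b + d*(-92) = 15/(-3) + (83/26)*(-92) = 15*(-1/3) - 3818/13 = -5 - 3818/13 = -3883/13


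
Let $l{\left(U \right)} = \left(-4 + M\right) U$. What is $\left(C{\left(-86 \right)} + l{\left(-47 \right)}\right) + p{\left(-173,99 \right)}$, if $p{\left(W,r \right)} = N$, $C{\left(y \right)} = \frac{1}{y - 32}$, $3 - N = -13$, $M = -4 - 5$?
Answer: $\frac{73985}{118} \approx 626.99$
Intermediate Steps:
$M = -9$
$N = 16$ ($N = 3 - -13 = 3 + 13 = 16$)
$C{\left(y \right)} = \frac{1}{-32 + y}$
$p{\left(W,r \right)} = 16$
$l{\left(U \right)} = - 13 U$ ($l{\left(U \right)} = \left(-4 - 9\right) U = - 13 U$)
$\left(C{\left(-86 \right)} + l{\left(-47 \right)}\right) + p{\left(-173,99 \right)} = \left(\frac{1}{-32 - 86} - -611\right) + 16 = \left(\frac{1}{-118} + 611\right) + 16 = \left(- \frac{1}{118} + 611\right) + 16 = \frac{72097}{118} + 16 = \frac{73985}{118}$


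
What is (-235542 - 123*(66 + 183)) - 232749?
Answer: -498918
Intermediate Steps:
(-235542 - 123*(66 + 183)) - 232749 = (-235542 - 123*249) - 232749 = (-235542 - 30627) - 232749 = -266169 - 232749 = -498918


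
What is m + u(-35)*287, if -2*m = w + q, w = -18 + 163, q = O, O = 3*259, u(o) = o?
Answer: -10506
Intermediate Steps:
O = 777
q = 777
w = 145
m = -461 (m = -(145 + 777)/2 = -½*922 = -461)
m + u(-35)*287 = -461 - 35*287 = -461 - 10045 = -10506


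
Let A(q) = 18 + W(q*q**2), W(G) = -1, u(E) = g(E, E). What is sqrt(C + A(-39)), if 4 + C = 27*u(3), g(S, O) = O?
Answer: sqrt(94) ≈ 9.6954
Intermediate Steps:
u(E) = E
C = 77 (C = -4 + 27*3 = -4 + 81 = 77)
A(q) = 17 (A(q) = 18 - 1 = 17)
sqrt(C + A(-39)) = sqrt(77 + 17) = sqrt(94)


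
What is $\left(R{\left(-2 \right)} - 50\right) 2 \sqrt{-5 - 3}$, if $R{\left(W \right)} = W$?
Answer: $- 208 i \sqrt{2} \approx - 294.16 i$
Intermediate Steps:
$\left(R{\left(-2 \right)} - 50\right) 2 \sqrt{-5 - 3} = \left(-2 - 50\right) 2 \sqrt{-5 - 3} = - 52 \cdot 2 \sqrt{-8} = - 52 \cdot 2 \cdot 2 i \sqrt{2} = - 52 \cdot 4 i \sqrt{2} = - 208 i \sqrt{2}$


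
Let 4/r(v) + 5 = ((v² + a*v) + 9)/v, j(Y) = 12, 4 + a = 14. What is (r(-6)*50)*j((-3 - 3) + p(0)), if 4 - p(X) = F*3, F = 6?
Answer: -960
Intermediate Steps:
p(X) = -14 (p(X) = 4 - 6*3 = 4 - 1*18 = 4 - 18 = -14)
a = 10 (a = -4 + 14 = 10)
r(v) = 4/(-5 + (9 + v² + 10*v)/v) (r(v) = 4/(-5 + ((v² + 10*v) + 9)/v) = 4/(-5 + (9 + v² + 10*v)/v))
(r(-6)*50)*j((-3 - 3) + p(0)) = ((4*(-6)/(9 + (-6)² + 5*(-6)))*50)*12 = ((4*(-6)/(9 + 36 - 30))*50)*12 = ((4*(-6)/15)*50)*12 = ((4*(-6)*(1/15))*50)*12 = -8/5*50*12 = -80*12 = -960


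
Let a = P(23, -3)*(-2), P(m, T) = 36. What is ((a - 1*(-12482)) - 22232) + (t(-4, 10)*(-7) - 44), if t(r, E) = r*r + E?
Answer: -10048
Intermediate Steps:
a = -72 (a = 36*(-2) = -72)
t(r, E) = E + r² (t(r, E) = r² + E = E + r²)
((a - 1*(-12482)) - 22232) + (t(-4, 10)*(-7) - 44) = ((-72 - 1*(-12482)) - 22232) + ((10 + (-4)²)*(-7) - 44) = ((-72 + 12482) - 22232) + ((10 + 16)*(-7) - 44) = (12410 - 22232) + (26*(-7) - 44) = -9822 + (-182 - 44) = -9822 - 226 = -10048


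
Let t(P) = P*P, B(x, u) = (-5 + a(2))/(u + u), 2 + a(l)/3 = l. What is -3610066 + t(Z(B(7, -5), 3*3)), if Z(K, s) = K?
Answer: -14440263/4 ≈ -3.6101e+6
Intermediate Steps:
a(l) = -6 + 3*l
B(x, u) = -5/(2*u) (B(x, u) = (-5 + (-6 + 3*2))/(u + u) = (-5 + (-6 + 6))/((2*u)) = (-5 + 0)*(1/(2*u)) = -5/(2*u))
t(P) = P²
-3610066 + t(Z(B(7, -5), 3*3)) = -3610066 + (-5/2/(-5))² = -3610066 + (-5/2*(-⅕))² = -3610066 + (½)² = -3610066 + ¼ = -14440263/4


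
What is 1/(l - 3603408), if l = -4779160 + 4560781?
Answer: -1/3821787 ≈ -2.6166e-7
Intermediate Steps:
l = -218379
1/(l - 3603408) = 1/(-218379 - 3603408) = 1/(-3821787) = -1/3821787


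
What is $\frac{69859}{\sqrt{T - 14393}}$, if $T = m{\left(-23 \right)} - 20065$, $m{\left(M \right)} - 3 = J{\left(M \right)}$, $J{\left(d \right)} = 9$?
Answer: $- \frac{69859 i \sqrt{34446}}{34446} \approx - 376.4 i$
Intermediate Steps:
$m{\left(M \right)} = 12$ ($m{\left(M \right)} = 3 + 9 = 12$)
$T = -20053$ ($T = 12 - 20065 = -20053$)
$\frac{69859}{\sqrt{T - 14393}} = \frac{69859}{\sqrt{-20053 - 14393}} = \frac{69859}{\sqrt{-34446}} = \frac{69859}{i \sqrt{34446}} = 69859 \left(- \frac{i \sqrt{34446}}{34446}\right) = - \frac{69859 i \sqrt{34446}}{34446}$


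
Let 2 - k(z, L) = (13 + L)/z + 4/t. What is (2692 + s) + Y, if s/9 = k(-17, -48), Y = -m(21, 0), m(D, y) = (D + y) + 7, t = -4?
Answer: 45432/17 ≈ 2672.5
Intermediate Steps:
m(D, y) = 7 + D + y
k(z, L) = 3 - (13 + L)/z (k(z, L) = 2 - ((13 + L)/z + 4/(-4)) = 2 - ((13 + L)/z + 4*(-1/4)) = 2 - ((13 + L)/z - 1) = 2 - (-1 + (13 + L)/z) = 2 + (1 - (13 + L)/z) = 3 - (13 + L)/z)
Y = -28 (Y = -(7 + 21 + 0) = -1*28 = -28)
s = 144/17 (s = 9*((-13 - 1*(-48) + 3*(-17))/(-17)) = 9*(-(-13 + 48 - 51)/17) = 9*(-1/17*(-16)) = 9*(16/17) = 144/17 ≈ 8.4706)
(2692 + s) + Y = (2692 + 144/17) - 28 = 45908/17 - 28 = 45432/17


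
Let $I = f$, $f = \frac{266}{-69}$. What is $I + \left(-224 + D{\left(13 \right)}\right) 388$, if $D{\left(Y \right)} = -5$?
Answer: $- \frac{6131054}{69} \approx -88856.0$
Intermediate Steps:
$f = - \frac{266}{69}$ ($f = 266 \left(- \frac{1}{69}\right) = - \frac{266}{69} \approx -3.8551$)
$I = - \frac{266}{69} \approx -3.8551$
$I + \left(-224 + D{\left(13 \right)}\right) 388 = - \frac{266}{69} + \left(-224 - 5\right) 388 = - \frac{266}{69} - 88852 = - \frac{6131054}{69}$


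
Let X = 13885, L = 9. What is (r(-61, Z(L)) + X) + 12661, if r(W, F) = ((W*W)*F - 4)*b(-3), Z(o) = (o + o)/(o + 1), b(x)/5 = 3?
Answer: 126953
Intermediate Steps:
b(x) = 15 (b(x) = 5*3 = 15)
Z(o) = 2*o/(1 + o) (Z(o) = (2*o)/(1 + o) = 2*o/(1 + o))
r(W, F) = -60 + 15*F*W² (r(W, F) = ((W*W)*F - 4)*15 = (W²*F - 4)*15 = (F*W² - 4)*15 = (-4 + F*W²)*15 = -60 + 15*F*W²)
(r(-61, Z(L)) + X) + 12661 = ((-60 + 15*(2*9/(1 + 9))*(-61)²) + 13885) + 12661 = ((-60 + 15*(2*9/10)*3721) + 13885) + 12661 = ((-60 + 15*(2*9*(⅒))*3721) + 13885) + 12661 = ((-60 + 15*(9/5)*3721) + 13885) + 12661 = ((-60 + 100467) + 13885) + 12661 = (100407 + 13885) + 12661 = 114292 + 12661 = 126953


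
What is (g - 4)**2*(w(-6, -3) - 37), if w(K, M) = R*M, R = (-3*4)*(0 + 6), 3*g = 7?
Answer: 4475/9 ≈ 497.22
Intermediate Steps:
g = 7/3 (g = (1/3)*7 = 7/3 ≈ 2.3333)
R = -72 (R = -12*6 = -72)
w(K, M) = -72*M
(g - 4)**2*(w(-6, -3) - 37) = (7/3 - 4)**2*(-72*(-3) - 37) = (-5/3)**2*(216 - 37) = (25/9)*179 = 4475/9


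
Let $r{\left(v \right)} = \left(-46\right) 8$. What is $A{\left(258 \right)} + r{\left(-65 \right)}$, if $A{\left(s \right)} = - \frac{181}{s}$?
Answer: $- \frac{95125}{258} \approx -368.7$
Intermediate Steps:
$r{\left(v \right)} = -368$
$A{\left(258 \right)} + r{\left(-65 \right)} = - \frac{181}{258} - 368 = - \frac{95125}{258}$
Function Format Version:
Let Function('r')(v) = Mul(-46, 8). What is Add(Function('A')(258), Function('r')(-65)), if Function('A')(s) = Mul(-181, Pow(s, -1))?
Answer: Rational(-95125, 258) ≈ -368.70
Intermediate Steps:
Function('r')(v) = -368
Add(Function('A')(258), Function('r')(-65)) = Add(Mul(-181, Pow(258, -1)), -368) = Add(Mul(-181, Rational(1, 258)), -368) = Add(Rational(-181, 258), -368) = Rational(-95125, 258)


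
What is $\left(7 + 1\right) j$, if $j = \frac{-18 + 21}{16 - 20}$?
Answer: $-6$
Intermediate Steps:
$j = - \frac{3}{4}$ ($j = \frac{3}{-4} = 3 \left(- \frac{1}{4}\right) = - \frac{3}{4} \approx -0.75$)
$\left(7 + 1\right) j = \left(7 + 1\right) \left(- \frac{3}{4}\right) = 8 \left(- \frac{3}{4}\right) = -6$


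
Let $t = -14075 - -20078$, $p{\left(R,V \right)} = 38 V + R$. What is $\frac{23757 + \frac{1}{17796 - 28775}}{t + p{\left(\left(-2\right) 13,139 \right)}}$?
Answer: $\frac{260828102}{123612561} \approx 2.11$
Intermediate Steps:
$p{\left(R,V \right)} = R + 38 V$
$t = 6003$ ($t = -14075 + 20078 = 6003$)
$\frac{23757 + \frac{1}{17796 - 28775}}{t + p{\left(\left(-2\right) 13,139 \right)}} = \frac{23757 + \frac{1}{17796 - 28775}}{6003 + \left(\left(-2\right) 13 + 38 \cdot 139\right)} = \frac{23757 + \frac{1}{-10979}}{6003 + \left(-26 + 5282\right)} = \frac{23757 - \frac{1}{10979}}{6003 + 5256} = \frac{260828102}{10979 \cdot 11259} = \frac{260828102}{10979} \cdot \frac{1}{11259} = \frac{260828102}{123612561}$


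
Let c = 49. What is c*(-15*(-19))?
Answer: 13965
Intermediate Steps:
c*(-15*(-19)) = 49*(-15*(-19)) = 49*285 = 13965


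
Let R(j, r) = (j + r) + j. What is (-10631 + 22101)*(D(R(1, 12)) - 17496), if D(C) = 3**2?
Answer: -200575890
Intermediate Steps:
R(j, r) = r + 2*j
D(C) = 9
(-10631 + 22101)*(D(R(1, 12)) - 17496) = (-10631 + 22101)*(9 - 17496) = 11470*(-17487) = -200575890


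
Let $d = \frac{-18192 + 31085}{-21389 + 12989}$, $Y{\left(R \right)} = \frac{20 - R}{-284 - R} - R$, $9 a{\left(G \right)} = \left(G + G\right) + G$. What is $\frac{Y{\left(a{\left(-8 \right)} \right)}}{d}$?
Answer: $- \frac{4583600}{2720423} \approx -1.6849$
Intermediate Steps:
$a{\left(G \right)} = \frac{G}{3}$ ($a{\left(G \right)} = \frac{\left(G + G\right) + G}{9} = \frac{2 G + G}{9} = \frac{3 G}{9} = \frac{G}{3}$)
$Y{\left(R \right)} = - R + \frac{20 - R}{-284 - R}$ ($Y{\left(R \right)} = \frac{20 - R}{-284 - R} - R = - R + \frac{20 - R}{-284 - R}$)
$d = - \frac{12893}{8400}$ ($d = \frac{12893}{-8400} = 12893 \left(- \frac{1}{8400}\right) = - \frac{12893}{8400} \approx -1.5349$)
$\frac{Y{\left(a{\left(-8 \right)} \right)}}{d} = \frac{\frac{1}{284 + \frac{1}{3} \left(-8\right)} \left(-20 - \left(\frac{1}{3} \left(-8\right)\right)^{2} - 283 \cdot \frac{1}{3} \left(-8\right)\right)}{- \frac{12893}{8400}} = \frac{-20 - \left(- \frac{8}{3}\right)^{2} - - \frac{2264}{3}}{284 - \frac{8}{3}} \left(- \frac{8400}{12893}\right) = \frac{-20 - \frac{64}{9} + \frac{2264}{3}}{\frac{844}{3}} \left(- \frac{8400}{12893}\right) = \frac{3 \left(-20 - \frac{64}{9} + \frac{2264}{3}\right)}{844} \left(- \frac{8400}{12893}\right) = \frac{3}{844} \cdot \frac{6548}{9} \left(- \frac{8400}{12893}\right) = \frac{1637}{633} \left(- \frac{8400}{12893}\right) = - \frac{4583600}{2720423}$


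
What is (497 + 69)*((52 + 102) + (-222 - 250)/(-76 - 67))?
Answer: 12731604/143 ≈ 89032.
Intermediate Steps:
(497 + 69)*((52 + 102) + (-222 - 250)/(-76 - 67)) = 566*(154 - 472/(-143)) = 566*(154 - 472*(-1/143)) = 566*(154 + 472/143) = 566*(22494/143) = 12731604/143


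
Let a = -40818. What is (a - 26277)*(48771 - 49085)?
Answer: 21067830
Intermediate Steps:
(a - 26277)*(48771 - 49085) = (-40818 - 26277)*(48771 - 49085) = -67095*(-314) = 21067830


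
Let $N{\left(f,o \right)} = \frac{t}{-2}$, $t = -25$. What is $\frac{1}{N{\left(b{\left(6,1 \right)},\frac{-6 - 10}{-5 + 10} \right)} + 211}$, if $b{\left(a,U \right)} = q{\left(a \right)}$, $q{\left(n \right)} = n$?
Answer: $\frac{2}{447} \approx 0.0044743$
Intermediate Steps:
$b{\left(a,U \right)} = a$
$N{\left(f,o \right)} = \frac{25}{2}$ ($N{\left(f,o \right)} = - \frac{25}{-2} = \left(-25\right) \left(- \frac{1}{2}\right) = \frac{25}{2}$)
$\frac{1}{N{\left(b{\left(6,1 \right)},\frac{-6 - 10}{-5 + 10} \right)} + 211} = \frac{1}{\frac{25}{2} + 211} = \frac{1}{\frac{447}{2}} = \frac{2}{447}$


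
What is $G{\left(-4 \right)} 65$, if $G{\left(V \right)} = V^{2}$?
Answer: $1040$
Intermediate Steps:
$G{\left(-4 \right)} 65 = \left(-4\right)^{2} \cdot 65 = 16 \cdot 65 = 1040$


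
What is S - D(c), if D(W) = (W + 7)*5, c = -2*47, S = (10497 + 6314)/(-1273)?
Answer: 536944/1273 ≈ 421.79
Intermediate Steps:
S = -16811/1273 (S = 16811*(-1/1273) = -16811/1273 ≈ -13.206)
c = -94
D(W) = 35 + 5*W (D(W) = (7 + W)*5 = 35 + 5*W)
S - D(c) = -16811/1273 - (35 + 5*(-94)) = -16811/1273 - (35 - 470) = -16811/1273 - 1*(-435) = -16811/1273 + 435 = 536944/1273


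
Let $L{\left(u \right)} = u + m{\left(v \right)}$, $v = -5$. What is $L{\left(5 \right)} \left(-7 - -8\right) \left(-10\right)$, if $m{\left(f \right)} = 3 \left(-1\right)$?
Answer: $-20$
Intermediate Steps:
$m{\left(f \right)} = -3$
$L{\left(u \right)} = -3 + u$ ($L{\left(u \right)} = u - 3 = -3 + u$)
$L{\left(5 \right)} \left(-7 - -8\right) \left(-10\right) = \left(-3 + 5\right) \left(-7 - -8\right) \left(-10\right) = 2 \left(-7 + 8\right) \left(-10\right) = 2 \cdot 1 \left(-10\right) = 2 \left(-10\right) = -20$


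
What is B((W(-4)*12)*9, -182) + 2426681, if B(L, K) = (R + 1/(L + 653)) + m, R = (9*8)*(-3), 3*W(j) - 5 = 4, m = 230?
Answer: 2370881016/977 ≈ 2.4267e+6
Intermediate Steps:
W(j) = 3 (W(j) = 5/3 + (⅓)*4 = 5/3 + 4/3 = 3)
R = -216 (R = 72*(-3) = -216)
B(L, K) = 14 + 1/(653 + L) (B(L, K) = (-216 + 1/(L + 653)) + 230 = (-216 + 1/(653 + L)) + 230 = 14 + 1/(653 + L))
B((W(-4)*12)*9, -182) + 2426681 = (9143 + 14*((3*12)*9))/(653 + (3*12)*9) + 2426681 = (9143 + 14*(36*9))/(653 + 36*9) + 2426681 = (9143 + 14*324)/(653 + 324) + 2426681 = (9143 + 4536)/977 + 2426681 = (1/977)*13679 + 2426681 = 13679/977 + 2426681 = 2370881016/977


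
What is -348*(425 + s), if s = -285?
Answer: -48720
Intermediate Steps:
-348*(425 + s) = -348*(425 - 285) = -348*140 = -48720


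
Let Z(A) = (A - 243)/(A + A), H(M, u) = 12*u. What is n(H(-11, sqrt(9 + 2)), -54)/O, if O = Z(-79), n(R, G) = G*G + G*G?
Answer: 460728/161 ≈ 2861.7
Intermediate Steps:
Z(A) = (-243 + A)/(2*A) (Z(A) = (-243 + A)/((2*A)) = (-243 + A)*(1/(2*A)) = (-243 + A)/(2*A))
n(R, G) = 2*G**2 (n(R, G) = G**2 + G**2 = 2*G**2)
O = 161/79 (O = (1/2)*(-243 - 79)/(-79) = (1/2)*(-1/79)*(-322) = 161/79 ≈ 2.0380)
n(H(-11, sqrt(9 + 2)), -54)/O = (2*(-54)**2)/(161/79) = (2*2916)*(79/161) = 5832*(79/161) = 460728/161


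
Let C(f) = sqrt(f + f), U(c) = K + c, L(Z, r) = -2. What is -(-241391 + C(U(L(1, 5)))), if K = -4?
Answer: 241391 - 2*I*sqrt(3) ≈ 2.4139e+5 - 3.4641*I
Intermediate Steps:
U(c) = -4 + c
C(f) = sqrt(2)*sqrt(f) (C(f) = sqrt(2*f) = sqrt(2)*sqrt(f))
-(-241391 + C(U(L(1, 5)))) = -(-241391 + sqrt(2)*sqrt(-4 - 2)) = -(-241391 + sqrt(2)*sqrt(-6)) = -(-241391 + sqrt(2)*(I*sqrt(6))) = -(-241391 + 2*I*sqrt(3)) = 241391 - 2*I*sqrt(3)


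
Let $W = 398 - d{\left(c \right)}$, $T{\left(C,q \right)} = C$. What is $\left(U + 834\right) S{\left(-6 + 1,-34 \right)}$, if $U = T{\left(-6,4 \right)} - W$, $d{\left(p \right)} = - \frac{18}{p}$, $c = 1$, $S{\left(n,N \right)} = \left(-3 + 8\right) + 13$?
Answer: $7416$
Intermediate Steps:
$S{\left(n,N \right)} = 18$ ($S{\left(n,N \right)} = 5 + 13 = 18$)
$W = 416$ ($W = 398 - - \frac{18}{1} = 398 - \left(-18\right) 1 = 398 - -18 = 398 + 18 = 416$)
$U = -422$ ($U = -6 - 416 = -422$)
$\left(U + 834\right) S{\left(-6 + 1,-34 \right)} = \left(-422 + 834\right) 18 = 412 \cdot 18 = 7416$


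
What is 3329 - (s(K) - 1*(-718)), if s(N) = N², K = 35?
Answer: 1386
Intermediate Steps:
3329 - (s(K) - 1*(-718)) = 3329 - (35² - 1*(-718)) = 3329 - (1225 + 718) = 3329 - 1*1943 = 3329 - 1943 = 1386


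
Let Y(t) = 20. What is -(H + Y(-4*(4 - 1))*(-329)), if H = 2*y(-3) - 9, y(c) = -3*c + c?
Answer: 6577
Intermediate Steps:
y(c) = -2*c
H = 3 (H = 2*(-2*(-3)) - 9 = 2*6 - 9 = 12 - 9 = 3)
-(H + Y(-4*(4 - 1))*(-329)) = -(3 + 20*(-329)) = -(3 - 6580) = -1*(-6577) = 6577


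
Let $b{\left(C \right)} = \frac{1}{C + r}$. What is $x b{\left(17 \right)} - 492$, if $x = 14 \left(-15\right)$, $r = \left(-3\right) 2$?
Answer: $- \frac{5622}{11} \approx -511.09$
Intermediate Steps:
$r = -6$
$b{\left(C \right)} = \frac{1}{-6 + C}$ ($b{\left(C \right)} = \frac{1}{C - 6} = \frac{1}{-6 + C}$)
$x = -210$
$x b{\left(17 \right)} - 492 = - \frac{210}{-6 + 17} - 492 = - \frac{210}{11} - 492 = - \frac{5622}{11}$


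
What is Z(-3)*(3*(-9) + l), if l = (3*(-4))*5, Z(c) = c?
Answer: 261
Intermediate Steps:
l = -60 (l = -12*5 = -60)
Z(-3)*(3*(-9) + l) = -3*(3*(-9) - 60) = -3*(-27 - 60) = -3*(-87) = 261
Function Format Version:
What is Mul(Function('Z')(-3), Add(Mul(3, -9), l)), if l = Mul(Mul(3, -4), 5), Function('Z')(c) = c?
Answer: 261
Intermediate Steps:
l = -60 (l = Mul(-12, 5) = -60)
Mul(Function('Z')(-3), Add(Mul(3, -9), l)) = Mul(-3, Add(Mul(3, -9), -60)) = Mul(-3, Add(-27, -60)) = Mul(-3, -87) = 261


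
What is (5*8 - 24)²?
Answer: 256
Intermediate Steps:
(5*8 - 24)² = (40 - 24)² = 16² = 256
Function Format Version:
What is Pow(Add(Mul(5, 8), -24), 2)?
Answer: 256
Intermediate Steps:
Pow(Add(Mul(5, 8), -24), 2) = Pow(Add(40, -24), 2) = Pow(16, 2) = 256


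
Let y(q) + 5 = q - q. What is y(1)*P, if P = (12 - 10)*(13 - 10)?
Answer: -30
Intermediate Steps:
y(q) = -5 (y(q) = -5 + (q - q) = -5 + 0 = -5)
P = 6 (P = 2*3 = 6)
y(1)*P = -5*6 = -30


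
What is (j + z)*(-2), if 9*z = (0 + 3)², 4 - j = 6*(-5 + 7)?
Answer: 14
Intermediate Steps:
j = -8 (j = 4 - 6*(-5 + 7) = 4 - 6*2 = 4 - 1*12 = 4 - 12 = -8)
z = 1 (z = (0 + 3)²/9 = (⅑)*3² = (⅑)*9 = 1)
(j + z)*(-2) = (-8 + 1)*(-2) = -7*(-2) = 14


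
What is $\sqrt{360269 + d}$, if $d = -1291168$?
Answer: $i \sqrt{930899} \approx 964.83 i$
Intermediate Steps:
$\sqrt{360269 + d} = \sqrt{360269 - 1291168} = \sqrt{-930899} = i \sqrt{930899}$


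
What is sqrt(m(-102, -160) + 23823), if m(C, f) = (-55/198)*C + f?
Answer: sqrt(213222)/3 ≈ 153.92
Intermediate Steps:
m(C, f) = f - 5*C/18 (m(C, f) = (-55*1/198)*C + f = -5*C/18 + f = f - 5*C/18)
sqrt(m(-102, -160) + 23823) = sqrt((-160 - 5/18*(-102)) + 23823) = sqrt((-160 + 85/3) + 23823) = sqrt(-395/3 + 23823) = sqrt(71074/3) = sqrt(213222)/3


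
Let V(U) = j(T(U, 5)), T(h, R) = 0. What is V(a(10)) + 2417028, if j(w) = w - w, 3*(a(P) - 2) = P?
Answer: 2417028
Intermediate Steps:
a(P) = 2 + P/3
j(w) = 0
V(U) = 0
V(a(10)) + 2417028 = 0 + 2417028 = 2417028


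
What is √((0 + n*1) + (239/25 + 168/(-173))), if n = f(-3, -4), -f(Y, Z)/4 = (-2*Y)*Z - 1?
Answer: 3*√9027659/865 ≈ 10.421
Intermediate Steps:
f(Y, Z) = 4 + 8*Y*Z (f(Y, Z) = -4*((-2*Y)*Z - 1) = -4*(-2*Y*Z - 1) = -4*(-1 - 2*Y*Z) = 4 + 8*Y*Z)
n = 100 (n = 4 + 8*(-3)*(-4) = 4 + 96 = 100)
√((0 + n*1) + (239/25 + 168/(-173))) = √((0 + 100*1) + (239/25 + 168/(-173))) = √((0 + 100) + (239*(1/25) + 168*(-1/173))) = √(100 + (239/25 - 168/173)) = √(100 + 37147/4325) = √(469647/4325) = 3*√9027659/865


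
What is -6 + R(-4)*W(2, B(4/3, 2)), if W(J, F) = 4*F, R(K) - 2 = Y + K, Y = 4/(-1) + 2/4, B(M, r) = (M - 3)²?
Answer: -604/9 ≈ -67.111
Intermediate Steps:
B(M, r) = (-3 + M)²
Y = -7/2 (Y = 4*(-1) + 2*(¼) = -4 + ½ = -7/2 ≈ -3.5000)
R(K) = -3/2 + K (R(K) = 2 + (-7/2 + K) = -3/2 + K)
-6 + R(-4)*W(2, B(4/3, 2)) = -6 + (-3/2 - 4)*(4*(-3 + 4/3)²) = -6 - 22*(-3 + 4*(⅓))² = -6 - 22*(-3 + 4/3)² = -6 - 22*(-5/3)² = -6 - 22*25/9 = -6 - 11/2*100/9 = -6 - 550/9 = -604/9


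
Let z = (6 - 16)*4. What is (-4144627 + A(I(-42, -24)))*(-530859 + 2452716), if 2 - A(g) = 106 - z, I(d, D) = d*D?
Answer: -7965657159747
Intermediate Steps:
I(d, D) = D*d
z = -40 (z = -10*4 = -40)
A(g) = -144 (A(g) = 2 - (106 - 1*(-40)) = 2 - (106 + 40) = 2 - 1*146 = 2 - 146 = -144)
(-4144627 + A(I(-42, -24)))*(-530859 + 2452716) = (-4144627 - 144)*(-530859 + 2452716) = -4144771*1921857 = -7965657159747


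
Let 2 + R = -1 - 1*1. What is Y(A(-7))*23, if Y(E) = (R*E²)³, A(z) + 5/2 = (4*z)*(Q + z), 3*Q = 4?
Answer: -15565582633342616807/729 ≈ -2.1352e+16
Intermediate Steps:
Q = 4/3 (Q = (⅓)*4 = 4/3 ≈ 1.3333)
R = -4 (R = -2 + (-1 - 1*1) = -2 + (-1 - 1) = -2 - 2 = -4)
A(z) = -5/2 + 4*z*(4/3 + z) (A(z) = -5/2 + (4*z)*(4/3 + z) = -5/2 + 4*z*(4/3 + z))
Y(E) = -64*E⁶ (Y(E) = (-4*E²)³ = -64*E⁶)
Y(A(-7))*23 = -64*(-5/2 + 4*(-7)² + (16/3)*(-7))⁶*23 = -64*(-5/2 + 4*49 - 112/3)⁶*23 = -64*(-5/2 + 196 - 112/3)⁶*23 = -64*(937/6)⁶*23 = -64*676764462319244209/46656*23 = -676764462319244209/729*23 = -15565582633342616807/729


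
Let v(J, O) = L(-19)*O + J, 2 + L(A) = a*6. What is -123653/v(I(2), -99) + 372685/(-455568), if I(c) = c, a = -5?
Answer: -28756880677/722075280 ≈ -39.825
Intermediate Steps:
L(A) = -32 (L(A) = -2 - 5*6 = -2 - 30 = -32)
v(J, O) = J - 32*O (v(J, O) = -32*O + J = J - 32*O)
-123653/v(I(2), -99) + 372685/(-455568) = -123653/(2 - 32*(-99)) + 372685/(-455568) = -123653/(2 + 3168) + 372685*(-1/455568) = -123653/3170 - 372685/455568 = -28756880677/722075280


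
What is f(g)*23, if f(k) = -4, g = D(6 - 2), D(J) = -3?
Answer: -92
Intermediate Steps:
g = -3
f(g)*23 = -4*23 = -92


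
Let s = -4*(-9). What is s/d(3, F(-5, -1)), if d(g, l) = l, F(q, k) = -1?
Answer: -36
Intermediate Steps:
s = 36
s/d(3, F(-5, -1)) = 36/(-1) = 36*(-1) = -36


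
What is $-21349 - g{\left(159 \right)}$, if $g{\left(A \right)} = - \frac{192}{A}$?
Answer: $- \frac{1131433}{53} \approx -21348.0$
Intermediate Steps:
$-21349 - g{\left(159 \right)} = -21349 - - \frac{192}{159} = -21349 - \left(-192\right) \frac{1}{159} = -21349 - - \frac{64}{53} = -21349 + \frac{64}{53} = - \frac{1131433}{53}$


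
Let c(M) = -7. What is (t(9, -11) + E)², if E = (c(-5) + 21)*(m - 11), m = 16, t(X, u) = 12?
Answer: 6724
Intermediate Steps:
E = 70 (E = (-7 + 21)*(16 - 11) = 14*5 = 70)
(t(9, -11) + E)² = (12 + 70)² = 82² = 6724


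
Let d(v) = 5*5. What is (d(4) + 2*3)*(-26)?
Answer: -806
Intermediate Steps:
d(v) = 25
(d(4) + 2*3)*(-26) = (25 + 2*3)*(-26) = (25 + 6)*(-26) = 31*(-26) = -806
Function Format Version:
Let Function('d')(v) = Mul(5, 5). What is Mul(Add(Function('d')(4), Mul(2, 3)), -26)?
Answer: -806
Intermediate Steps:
Function('d')(v) = 25
Mul(Add(Function('d')(4), Mul(2, 3)), -26) = Mul(Add(25, Mul(2, 3)), -26) = Mul(Add(25, 6), -26) = Mul(31, -26) = -806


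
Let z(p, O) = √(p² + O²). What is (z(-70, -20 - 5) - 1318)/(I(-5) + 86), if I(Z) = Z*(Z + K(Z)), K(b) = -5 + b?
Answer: -1318/161 + 5*√221/161 ≈ -7.7247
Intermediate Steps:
z(p, O) = √(O² + p²)
I(Z) = Z*(-5 + 2*Z) (I(Z) = Z*(Z + (-5 + Z)) = Z*(-5 + 2*Z))
(z(-70, -20 - 5) - 1318)/(I(-5) + 86) = (√((-20 - 5)² + (-70)²) - 1318)/(-5*(-5 + 2*(-5)) + 86) = (√((-25)² + 4900) - 1318)/(-5*(-5 - 10) + 86) = (√(625 + 4900) - 1318)/(-5*(-15) + 86) = (√5525 - 1318)/(75 + 86) = (5*√221 - 1318)/161 = (-1318 + 5*√221)*(1/161) = -1318/161 + 5*√221/161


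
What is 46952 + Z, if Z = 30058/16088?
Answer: 377696917/8044 ≈ 46954.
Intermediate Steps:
Z = 15029/8044 (Z = 30058*(1/16088) = 15029/8044 ≈ 1.8683)
46952 + Z = 46952 + 15029/8044 = 377696917/8044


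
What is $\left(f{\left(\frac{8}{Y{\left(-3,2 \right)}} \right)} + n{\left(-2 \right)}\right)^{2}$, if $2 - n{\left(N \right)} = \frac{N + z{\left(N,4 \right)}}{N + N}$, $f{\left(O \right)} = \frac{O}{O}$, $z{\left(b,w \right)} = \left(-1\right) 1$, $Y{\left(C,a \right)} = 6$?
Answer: $\frac{81}{16} \approx 5.0625$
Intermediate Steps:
$z{\left(b,w \right)} = -1$
$f{\left(O \right)} = 1$
$n{\left(N \right)} = 2 - \frac{-1 + N}{2 N}$ ($n{\left(N \right)} = 2 - \frac{N - 1}{N + N} = 2 - \frac{-1 + N}{2 N}$)
$\left(f{\left(\frac{8}{Y{\left(-3,2 \right)}} \right)} + n{\left(-2 \right)}\right)^{2} = \left(1 + \frac{1 + 3 \left(-2\right)}{2 \left(-2\right)}\right)^{2} = \left(1 + \frac{1}{2} \left(- \frac{1}{2}\right) \left(1 - 6\right)\right)^{2} = \left(1 + \frac{1}{2} \left(- \frac{1}{2}\right) \left(-5\right)\right)^{2} = \left(1 + \frac{5}{4}\right)^{2} = \left(\frac{9}{4}\right)^{2} = \frac{81}{16}$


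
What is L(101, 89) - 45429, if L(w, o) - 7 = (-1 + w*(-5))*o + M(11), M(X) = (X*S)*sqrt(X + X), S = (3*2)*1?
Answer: -90456 + 66*sqrt(22) ≈ -90146.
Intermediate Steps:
S = 6 (S = 6*1 = 6)
M(X) = 6*sqrt(2)*X**(3/2) (M(X) = (X*6)*sqrt(X + X) = (6*X)*sqrt(2*X) = (6*X)*(sqrt(2)*sqrt(X)) = 6*sqrt(2)*X**(3/2))
L(w, o) = 7 + 66*sqrt(22) + o*(-1 - 5*w) (L(w, o) = 7 + ((-1 + w*(-5))*o + 6*sqrt(2)*11**(3/2)) = 7 + ((-1 - 5*w)*o + 6*sqrt(2)*(11*sqrt(11))) = 7 + (o*(-1 - 5*w) + 66*sqrt(22)) = 7 + (66*sqrt(22) + o*(-1 - 5*w)) = 7 + 66*sqrt(22) + o*(-1 - 5*w))
L(101, 89) - 45429 = (7 - 1*89 + 66*sqrt(22) - 5*89*101) - 45429 = (7 - 89 + 66*sqrt(22) - 44945) - 45429 = (-45027 + 66*sqrt(22)) - 45429 = -90456 + 66*sqrt(22)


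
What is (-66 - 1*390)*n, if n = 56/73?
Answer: -25536/73 ≈ -349.81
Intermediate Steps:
n = 56/73 (n = 56*(1/73) = 56/73 ≈ 0.76712)
(-66 - 1*390)*n = (-66 - 1*390)*(56/73) = (-66 - 390)*(56/73) = -456*56/73 = -25536/73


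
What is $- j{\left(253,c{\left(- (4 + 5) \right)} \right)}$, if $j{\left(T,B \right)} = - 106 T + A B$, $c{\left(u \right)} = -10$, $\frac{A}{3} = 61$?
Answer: $28648$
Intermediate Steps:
$A = 183$ ($A = 3 \cdot 61 = 183$)
$j{\left(T,B \right)} = - 106 T + 183 B$
$- j{\left(253,c{\left(- (4 + 5) \right)} \right)} = - (\left(-106\right) 253 + 183 \left(-10\right)) = - (-26818 - 1830) = \left(-1\right) \left(-28648\right) = 28648$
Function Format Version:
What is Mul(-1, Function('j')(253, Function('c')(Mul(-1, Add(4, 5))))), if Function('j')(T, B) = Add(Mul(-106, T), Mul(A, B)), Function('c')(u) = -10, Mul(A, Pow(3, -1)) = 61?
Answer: 28648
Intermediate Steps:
A = 183 (A = Mul(3, 61) = 183)
Function('j')(T, B) = Add(Mul(-106, T), Mul(183, B))
Mul(-1, Function('j')(253, Function('c')(Mul(-1, Add(4, 5))))) = Mul(-1, Add(Mul(-106, 253), Mul(183, -10))) = Mul(-1, Add(-26818, -1830)) = Mul(-1, -28648) = 28648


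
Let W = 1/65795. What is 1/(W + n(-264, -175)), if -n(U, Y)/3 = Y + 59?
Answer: 65795/22896661 ≈ 0.0028736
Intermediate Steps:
n(U, Y) = -177 - 3*Y (n(U, Y) = -3*(Y + 59) = -3*(59 + Y) = -177 - 3*Y)
W = 1/65795 ≈ 1.5199e-5
1/(W + n(-264, -175)) = 1/(1/65795 + (-177 - 3*(-175))) = 1/(1/65795 + (-177 + 525)) = 1/(1/65795 + 348) = 1/(22896661/65795) = 65795/22896661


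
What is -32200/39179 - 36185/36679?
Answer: -371250845/205292363 ≈ -1.8084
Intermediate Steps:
-32200/39179 - 36185/36679 = -32200*1/39179 - 36185*1/36679 = -4600/5597 - 36185/36679 = -371250845/205292363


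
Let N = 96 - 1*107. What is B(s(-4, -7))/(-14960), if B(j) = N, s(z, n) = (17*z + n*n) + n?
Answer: 1/1360 ≈ 0.00073529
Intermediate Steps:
N = -11 (N = 96 - 107 = -11)
s(z, n) = n + n² + 17*z (s(z, n) = (17*z + n²) + n = (n² + 17*z) + n = n + n² + 17*z)
B(j) = -11
B(s(-4, -7))/(-14960) = -11/(-14960) = -11*(-1/14960) = 1/1360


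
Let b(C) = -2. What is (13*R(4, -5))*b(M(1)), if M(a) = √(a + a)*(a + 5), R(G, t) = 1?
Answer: -26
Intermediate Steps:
M(a) = √2*√a*(5 + a) (M(a) = √(2*a)*(5 + a) = (√2*√a)*(5 + a) = √2*√a*(5 + a))
(13*R(4, -5))*b(M(1)) = (13*1)*(-2) = 13*(-2) = -26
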